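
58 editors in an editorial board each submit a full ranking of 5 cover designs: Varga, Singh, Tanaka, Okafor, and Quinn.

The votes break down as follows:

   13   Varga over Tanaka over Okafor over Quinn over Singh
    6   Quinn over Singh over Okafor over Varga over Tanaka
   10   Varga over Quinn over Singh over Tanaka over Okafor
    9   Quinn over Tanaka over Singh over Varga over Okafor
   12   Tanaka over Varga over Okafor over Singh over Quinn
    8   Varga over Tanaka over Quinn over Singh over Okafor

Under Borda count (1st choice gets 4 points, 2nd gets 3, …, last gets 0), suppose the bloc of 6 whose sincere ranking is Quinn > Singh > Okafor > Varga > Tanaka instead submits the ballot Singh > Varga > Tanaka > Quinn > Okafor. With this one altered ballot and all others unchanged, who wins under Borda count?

Borda totals with the altered ballot: Varga 187, Singh 82, Tanaka 160, Okafor 50, Quinn 101.
The winner is unchanged: still Varga.

Varga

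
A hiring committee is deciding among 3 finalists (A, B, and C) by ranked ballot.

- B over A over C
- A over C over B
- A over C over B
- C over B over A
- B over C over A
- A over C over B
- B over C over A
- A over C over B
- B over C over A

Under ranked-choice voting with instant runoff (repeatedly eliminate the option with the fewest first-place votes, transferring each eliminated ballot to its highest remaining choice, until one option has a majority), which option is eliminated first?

C

Round 1: A 4, B 4, C 1. C has the fewest and is eliminated.
Round 2: B 5, A 4. B has a majority.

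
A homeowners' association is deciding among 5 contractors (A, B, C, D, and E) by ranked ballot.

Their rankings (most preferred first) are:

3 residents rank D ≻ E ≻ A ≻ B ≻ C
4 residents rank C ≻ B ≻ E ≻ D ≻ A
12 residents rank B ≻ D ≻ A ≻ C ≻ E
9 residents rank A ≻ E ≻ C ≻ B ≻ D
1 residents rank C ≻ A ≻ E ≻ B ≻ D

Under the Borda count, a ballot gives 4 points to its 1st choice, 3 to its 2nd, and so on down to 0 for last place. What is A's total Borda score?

69

Borda scores:
  A: 3·2 + 4·0 + 12·2 + 9·4 + 3 = 69
  B: 3·1 + 4·3 + 12·4 + 9·1 + 1 = 73
  C: 3·0 + 4·4 + 12·1 + 9·2 + 4 = 50
  D: 3·4 + 4·1 + 12·3 + 9·0 + 0 = 52
  E: 3·3 + 4·2 + 12·0 + 9·3 + 2 = 46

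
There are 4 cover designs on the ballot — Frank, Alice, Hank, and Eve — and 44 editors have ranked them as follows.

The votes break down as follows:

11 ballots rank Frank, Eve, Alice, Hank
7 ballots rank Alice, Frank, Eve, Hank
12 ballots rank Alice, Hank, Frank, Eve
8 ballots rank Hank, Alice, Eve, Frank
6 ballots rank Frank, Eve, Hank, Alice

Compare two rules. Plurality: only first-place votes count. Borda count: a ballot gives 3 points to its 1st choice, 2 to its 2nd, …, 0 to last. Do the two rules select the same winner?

Plurality first-place counts: Frank 17, Alice 19, Hank 8, Eve 0 → Alice.
Borda totals: Frank 77, Alice 84, Hank 54, Eve 49 → Alice.
The two rules agree on Alice.

Yes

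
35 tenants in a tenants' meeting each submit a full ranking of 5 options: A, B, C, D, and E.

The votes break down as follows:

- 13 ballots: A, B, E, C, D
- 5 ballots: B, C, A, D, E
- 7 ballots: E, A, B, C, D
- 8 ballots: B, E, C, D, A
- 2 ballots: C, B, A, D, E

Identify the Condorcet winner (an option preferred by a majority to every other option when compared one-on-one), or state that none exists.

Head-to-head results (35 voters total):
A vs B: A wins 20–15.
A vs C: A wins 20–15.
A vs D: A wins 27–8.
A vs E: A wins 20–15.
B vs C: B wins 33–2.
B vs D: B wins 35–0.
B vs E: B wins 28–7.
C vs D: C wins 35–0.
C vs E: E wins 28–7.
D vs E: E wins 28–7.
A beats each rival — B (20–15), C (20–15), D (27–8), E (20–15) — so A is the Condorcet winner.

A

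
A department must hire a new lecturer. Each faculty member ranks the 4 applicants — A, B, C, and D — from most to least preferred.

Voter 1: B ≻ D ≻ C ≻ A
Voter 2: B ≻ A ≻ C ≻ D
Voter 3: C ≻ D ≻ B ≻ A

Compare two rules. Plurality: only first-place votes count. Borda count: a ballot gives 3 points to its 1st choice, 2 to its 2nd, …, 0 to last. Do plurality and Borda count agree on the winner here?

Plurality first-place counts: A 0, B 2, C 1, D 0 → B.
Borda totals: A 2, B 7, C 5, D 4 → B.
The two rules agree on B.

Yes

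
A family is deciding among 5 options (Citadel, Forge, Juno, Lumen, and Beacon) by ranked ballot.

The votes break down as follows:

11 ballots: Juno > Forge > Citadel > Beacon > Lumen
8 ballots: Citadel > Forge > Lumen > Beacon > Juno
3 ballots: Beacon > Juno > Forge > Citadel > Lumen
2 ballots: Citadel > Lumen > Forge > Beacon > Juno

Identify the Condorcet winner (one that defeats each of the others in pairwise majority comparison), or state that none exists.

There is no Condorcet winner

Head-to-head results (24 voters total):
Citadel vs Forge: Forge wins 14–10.
Citadel vs Juno: Juno wins 14–10.
Citadel vs Lumen: Citadel wins 24–0.
Citadel vs Beacon: Citadel wins 21–3.
Forge vs Juno: Juno wins 14–10.
Forge vs Lumen: Forge wins 22–2.
Forge vs Beacon: Forge wins 21–3.
Juno vs Lumen: Juno wins 14–10.
Juno vs Beacon: Beacon wins 13–11.
Lumen vs Beacon: Beacon wins 14–10.
No candidate beats all others: Citadel beats Beacon beats Juno beats Citadel, a majority cycle.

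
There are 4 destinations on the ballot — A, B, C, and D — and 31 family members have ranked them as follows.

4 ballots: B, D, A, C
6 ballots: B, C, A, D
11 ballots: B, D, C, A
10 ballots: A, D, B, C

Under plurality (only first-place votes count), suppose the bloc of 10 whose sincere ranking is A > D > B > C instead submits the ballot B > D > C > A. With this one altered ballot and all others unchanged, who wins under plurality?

First-place totals with the altered ballot: A 0, B 31, C 0, D 0.
The winner is unchanged: still B.

B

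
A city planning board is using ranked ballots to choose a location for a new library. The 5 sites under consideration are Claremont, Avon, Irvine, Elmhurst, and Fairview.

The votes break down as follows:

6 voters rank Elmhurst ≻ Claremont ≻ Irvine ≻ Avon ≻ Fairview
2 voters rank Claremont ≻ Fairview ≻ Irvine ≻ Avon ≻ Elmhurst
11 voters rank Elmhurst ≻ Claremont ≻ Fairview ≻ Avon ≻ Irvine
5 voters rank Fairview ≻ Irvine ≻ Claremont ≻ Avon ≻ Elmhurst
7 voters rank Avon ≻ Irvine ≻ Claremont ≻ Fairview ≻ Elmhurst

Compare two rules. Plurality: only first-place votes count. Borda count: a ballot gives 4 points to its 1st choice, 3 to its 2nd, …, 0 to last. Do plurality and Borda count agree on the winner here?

No

Plurality first-place counts: Claremont 2, Avon 7, Irvine 0, Elmhurst 17, Fairview 5 → Elmhurst.
Borda totals: Claremont 83, Avon 52, Irvine 52, Elmhurst 68, Fairview 55 → Claremont.
The two rules disagree: plurality picks Elmhurst, Borda picks Claremont.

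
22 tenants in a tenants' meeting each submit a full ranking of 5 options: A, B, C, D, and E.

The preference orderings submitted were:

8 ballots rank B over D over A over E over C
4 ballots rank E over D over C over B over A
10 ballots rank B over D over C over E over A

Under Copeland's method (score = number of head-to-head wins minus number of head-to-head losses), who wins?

Pairwise results:
  A vs B: B wins 22–0.
  A vs C: C wins 14–8.
  A vs D: D wins 22–0.
  A vs E: E wins 14–8.
  B vs C: B wins 18–4.
  B vs D: B wins 18–4.
  B vs E: B wins 18–4.
  C vs D: D wins 22–0.
  C vs E: E wins 12–10.
  D vs E: D wins 18–4.
Copeland scores (wins − losses):
  A: 0 − 4 = -4
  B: 4 − 0 = 4
  C: 1 − 3 = -2
  D: 3 − 1 = 2
  E: 2 − 2 = 0
B has the best Copeland score.

B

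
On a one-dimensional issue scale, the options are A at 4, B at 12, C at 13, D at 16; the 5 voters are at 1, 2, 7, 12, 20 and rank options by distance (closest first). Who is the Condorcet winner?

A

With single-peaked preferences on a line, the Condorcet winner is the candidate closest to the median voter.
The median voter (position 7) is closest to A at 4.
Check: A vs D — voters closer to A: 3 of 5.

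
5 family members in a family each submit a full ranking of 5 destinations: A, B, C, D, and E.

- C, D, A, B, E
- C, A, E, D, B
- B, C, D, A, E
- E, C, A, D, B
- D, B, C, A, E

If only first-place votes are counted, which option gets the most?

First-place vote totals:
  A: 0
  B: 1
  C: 2
  D: 1
  E: 1
C has the most first-place votes.

C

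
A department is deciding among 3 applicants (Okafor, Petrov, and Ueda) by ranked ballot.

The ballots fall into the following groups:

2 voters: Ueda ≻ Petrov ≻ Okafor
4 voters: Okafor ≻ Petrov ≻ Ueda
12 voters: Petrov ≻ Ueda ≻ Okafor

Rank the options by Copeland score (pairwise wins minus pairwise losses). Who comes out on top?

Petrov

Pairwise results:
  Okafor vs Petrov: Petrov wins 14–4.
  Okafor vs Ueda: Ueda wins 14–4.
  Petrov vs Ueda: Petrov wins 16–2.
Copeland scores (wins − losses):
  Okafor: 0 − 2 = -2
  Petrov: 2 − 0 = 2
  Ueda: 1 − 1 = 0
Petrov has the best Copeland score.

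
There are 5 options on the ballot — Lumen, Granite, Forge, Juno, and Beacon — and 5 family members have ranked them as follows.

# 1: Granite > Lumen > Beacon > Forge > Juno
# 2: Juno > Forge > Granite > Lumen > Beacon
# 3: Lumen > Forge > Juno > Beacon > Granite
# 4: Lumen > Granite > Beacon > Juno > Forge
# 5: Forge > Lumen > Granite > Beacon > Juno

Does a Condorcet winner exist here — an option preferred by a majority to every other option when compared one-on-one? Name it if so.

Lumen

Head-to-head results (5 voters total):
Lumen vs Granite: Lumen wins 3–2.
Lumen vs Forge: Lumen wins 3–2.
Lumen vs Juno: Lumen wins 4–1.
Lumen vs Beacon: Lumen wins 5–0.
Granite vs Forge: Forge wins 3–2.
Granite vs Juno: Granite wins 3–2.
Granite vs Beacon: Granite wins 4–1.
Forge vs Juno: Forge wins 3–2.
Forge vs Beacon: Forge wins 3–2.
Juno vs Beacon: Beacon wins 3–2.
Lumen beats each rival — Granite (3–2), Forge (3–2), Juno (4–1), Beacon (5–0) — so Lumen is the Condorcet winner.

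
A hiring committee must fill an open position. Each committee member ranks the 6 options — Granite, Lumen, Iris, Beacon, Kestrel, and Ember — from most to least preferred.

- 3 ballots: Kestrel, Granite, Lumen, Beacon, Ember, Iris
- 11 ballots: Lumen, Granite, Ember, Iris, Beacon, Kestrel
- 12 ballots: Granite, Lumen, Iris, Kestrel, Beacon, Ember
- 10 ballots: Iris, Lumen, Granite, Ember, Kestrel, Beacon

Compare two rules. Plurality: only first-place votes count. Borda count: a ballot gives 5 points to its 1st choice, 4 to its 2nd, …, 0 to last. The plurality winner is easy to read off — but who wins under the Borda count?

Plurality first-place counts: Granite 12, Lumen 11, Iris 10, Beacon 0, Kestrel 3, Ember 0 → Granite.
Borda totals: Granite 146, Lumen 152, Iris 108, Beacon 29, Kestrel 49, Ember 56 → Lumen.

Lumen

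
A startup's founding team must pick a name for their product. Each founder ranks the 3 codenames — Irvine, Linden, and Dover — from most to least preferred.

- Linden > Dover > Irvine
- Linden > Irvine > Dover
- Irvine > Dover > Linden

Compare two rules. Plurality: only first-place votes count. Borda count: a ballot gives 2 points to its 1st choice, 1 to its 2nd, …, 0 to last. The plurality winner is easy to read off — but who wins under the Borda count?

Linden

Plurality first-place counts: Irvine 1, Linden 2, Dover 0 → Linden.
Borda totals: Irvine 3, Linden 4, Dover 2 → Linden.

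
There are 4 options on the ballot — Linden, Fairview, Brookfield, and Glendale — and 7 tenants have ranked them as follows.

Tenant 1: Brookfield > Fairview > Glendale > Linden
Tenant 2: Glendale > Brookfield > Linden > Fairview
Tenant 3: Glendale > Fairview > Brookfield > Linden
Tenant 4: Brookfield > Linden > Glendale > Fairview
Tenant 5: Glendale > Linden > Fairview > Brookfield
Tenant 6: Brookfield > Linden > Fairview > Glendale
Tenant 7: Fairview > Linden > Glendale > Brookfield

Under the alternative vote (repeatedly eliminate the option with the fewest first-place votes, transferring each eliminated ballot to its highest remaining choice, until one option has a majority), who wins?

Round 1: Brookfield 3, Glendale 3, Fairview 1, Linden 0. Linden has the fewest and is eliminated.
Round 2: Brookfield 3, Glendale 3, Fairview 1. Fairview has the fewest and is eliminated.
Round 3: Glendale 4, Brookfield 3. Glendale has a majority.

Glendale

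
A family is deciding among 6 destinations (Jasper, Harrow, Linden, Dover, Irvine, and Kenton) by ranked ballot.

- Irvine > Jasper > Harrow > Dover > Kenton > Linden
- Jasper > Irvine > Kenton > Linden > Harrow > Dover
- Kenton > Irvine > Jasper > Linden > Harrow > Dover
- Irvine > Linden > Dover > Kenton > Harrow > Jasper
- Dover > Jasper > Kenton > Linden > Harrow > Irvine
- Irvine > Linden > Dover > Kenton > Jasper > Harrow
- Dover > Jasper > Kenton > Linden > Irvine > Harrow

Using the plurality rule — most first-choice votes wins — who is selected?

Irvine

First-place vote totals:
  Jasper: 1
  Harrow: 0
  Linden: 0
  Dover: 2
  Irvine: 3
  Kenton: 1
Irvine has the most first-place votes.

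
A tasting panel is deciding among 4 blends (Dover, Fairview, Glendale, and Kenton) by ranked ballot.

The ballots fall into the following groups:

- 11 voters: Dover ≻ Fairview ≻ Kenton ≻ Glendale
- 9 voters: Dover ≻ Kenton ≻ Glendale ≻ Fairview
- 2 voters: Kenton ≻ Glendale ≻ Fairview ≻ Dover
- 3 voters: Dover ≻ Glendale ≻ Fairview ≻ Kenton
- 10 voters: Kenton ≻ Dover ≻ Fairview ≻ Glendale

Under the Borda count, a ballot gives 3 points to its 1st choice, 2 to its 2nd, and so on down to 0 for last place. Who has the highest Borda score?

Dover

Borda scores:
  Dover: 11·3 + 9·3 + 2·0 + 3·3 + 10·2 = 89
  Fairview: 11·2 + 9·0 + 2·1 + 3·1 + 10·1 = 37
  Glendale: 11·0 + 9·1 + 2·2 + 3·2 + 10·0 = 19
  Kenton: 11·1 + 9·2 + 2·3 + 3·0 + 10·3 = 65
Dover has the highest total.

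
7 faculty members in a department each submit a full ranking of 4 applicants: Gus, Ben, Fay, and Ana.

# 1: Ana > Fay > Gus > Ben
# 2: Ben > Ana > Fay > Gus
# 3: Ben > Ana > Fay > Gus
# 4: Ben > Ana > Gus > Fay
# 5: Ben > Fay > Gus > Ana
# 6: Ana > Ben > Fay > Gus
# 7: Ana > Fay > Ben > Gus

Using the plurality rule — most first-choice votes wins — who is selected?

First-place vote totals:
  Gus: 0
  Ben: 4
  Fay: 0
  Ana: 3
Ben has the most first-place votes.

Ben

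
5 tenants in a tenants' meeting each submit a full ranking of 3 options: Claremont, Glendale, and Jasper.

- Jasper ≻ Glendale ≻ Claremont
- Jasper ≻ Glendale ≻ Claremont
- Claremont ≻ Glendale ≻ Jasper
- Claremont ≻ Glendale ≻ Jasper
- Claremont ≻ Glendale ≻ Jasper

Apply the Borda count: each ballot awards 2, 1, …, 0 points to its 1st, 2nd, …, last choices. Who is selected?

Claremont

Borda scores:
  Claremont: 0 + 0 + 2 + 2 + 2 = 6
  Glendale: 1 + 1 + 1 + 1 + 1 = 5
  Jasper: 2 + 2 + 0 + 0 + 0 = 4
Claremont has the highest total.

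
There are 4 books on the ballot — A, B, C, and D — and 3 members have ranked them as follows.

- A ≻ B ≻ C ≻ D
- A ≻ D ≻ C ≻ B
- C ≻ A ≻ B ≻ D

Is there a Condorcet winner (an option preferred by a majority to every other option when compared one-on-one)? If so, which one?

Head-to-head results (3 voters total):
A vs B: A wins 3–0.
A vs C: A wins 2–1.
A vs D: A wins 3–0.
B vs C: C wins 2–1.
B vs D: B wins 2–1.
C vs D: C wins 2–1.
A beats each rival — B (3–0), C (2–1), D (3–0) — so A is the Condorcet winner.

A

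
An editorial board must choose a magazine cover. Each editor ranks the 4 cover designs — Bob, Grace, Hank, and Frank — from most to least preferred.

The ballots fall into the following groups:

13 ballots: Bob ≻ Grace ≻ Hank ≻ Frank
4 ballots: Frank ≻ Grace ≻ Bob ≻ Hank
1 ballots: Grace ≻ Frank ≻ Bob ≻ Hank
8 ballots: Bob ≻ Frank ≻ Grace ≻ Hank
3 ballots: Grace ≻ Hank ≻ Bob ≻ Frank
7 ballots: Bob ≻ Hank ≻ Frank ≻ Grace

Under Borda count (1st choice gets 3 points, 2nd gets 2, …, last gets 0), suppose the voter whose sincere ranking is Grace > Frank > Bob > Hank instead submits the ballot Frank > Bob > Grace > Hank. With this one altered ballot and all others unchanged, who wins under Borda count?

Borda totals with the altered ballot: Bob 93, Grace 52, Hank 33, Frank 38.
The winner is unchanged: still Bob.

Bob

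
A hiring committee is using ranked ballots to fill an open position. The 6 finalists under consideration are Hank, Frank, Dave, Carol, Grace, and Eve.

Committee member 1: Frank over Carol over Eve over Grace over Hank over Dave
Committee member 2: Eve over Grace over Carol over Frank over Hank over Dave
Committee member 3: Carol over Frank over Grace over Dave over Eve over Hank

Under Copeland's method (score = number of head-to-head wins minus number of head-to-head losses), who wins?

Pairwise results:
  Hank vs Frank: Frank wins 3–0.
  Hank vs Dave: Hank wins 2–1.
  Hank vs Carol: Carol wins 3–0.
  Hank vs Grace: Grace wins 3–0.
  Hank vs Eve: Eve wins 3–0.
  Frank vs Dave: Frank wins 3–0.
  Frank vs Carol: Carol wins 2–1.
  Frank vs Grace: Frank wins 2–1.
  Frank vs Eve: Frank wins 2–1.
  Dave vs Carol: Carol wins 3–0.
  Dave vs Grace: Grace wins 3–0.
  Dave vs Eve: Eve wins 2–1.
  Carol vs Grace: Carol wins 2–1.
  Carol vs Eve: Carol wins 2–1.
  Grace vs Eve: Eve wins 2–1.
Copeland scores (wins − losses):
  Hank: 1 − 4 = -3
  Frank: 4 − 1 = 3
  Dave: 0 − 5 = -5
  Carol: 5 − 0 = 5
  Grace: 2 − 3 = -1
  Eve: 3 − 2 = 1
Carol has the best Copeland score.

Carol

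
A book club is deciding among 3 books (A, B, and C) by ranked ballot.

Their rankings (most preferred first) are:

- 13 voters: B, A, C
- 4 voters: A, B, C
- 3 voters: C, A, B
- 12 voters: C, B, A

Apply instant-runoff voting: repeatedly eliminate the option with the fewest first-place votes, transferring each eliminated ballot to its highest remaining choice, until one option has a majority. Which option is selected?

Round 1: C 15, B 13, A 4. A has the fewest and is eliminated.
Round 2: B 17, C 15. B has a majority.

B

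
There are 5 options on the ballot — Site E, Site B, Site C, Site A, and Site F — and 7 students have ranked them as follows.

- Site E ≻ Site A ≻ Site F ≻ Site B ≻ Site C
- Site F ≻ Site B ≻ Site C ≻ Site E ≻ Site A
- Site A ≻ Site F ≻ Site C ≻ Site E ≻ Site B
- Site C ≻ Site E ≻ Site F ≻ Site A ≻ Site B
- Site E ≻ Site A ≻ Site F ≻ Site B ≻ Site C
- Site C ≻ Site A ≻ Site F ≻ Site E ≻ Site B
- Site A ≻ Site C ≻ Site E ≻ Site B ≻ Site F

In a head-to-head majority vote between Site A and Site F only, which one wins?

Site A

Ballots ranking Site A above Site F: 5.
Ballots ranking Site F above Site A: 2.
Site A wins the head-to-head, 5–2.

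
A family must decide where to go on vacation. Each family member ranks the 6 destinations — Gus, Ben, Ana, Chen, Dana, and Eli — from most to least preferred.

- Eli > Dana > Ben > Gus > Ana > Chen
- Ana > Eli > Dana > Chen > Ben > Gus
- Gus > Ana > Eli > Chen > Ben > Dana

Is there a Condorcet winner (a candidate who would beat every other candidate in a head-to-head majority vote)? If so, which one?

There is no Condorcet winner

Head-to-head results (3 voters total):
Gus vs Ben: Ben wins 2–1.
Gus vs Ana: Gus wins 2–1.
Gus vs Chen: Gus wins 2–1.
Gus vs Dana: Dana wins 2–1.
Gus vs Eli: Eli wins 2–1.
Ben vs Ana: Ana wins 2–1.
Ben vs Chen: Chen wins 2–1.
Ben vs Dana: Dana wins 2–1.
Ben vs Eli: Eli wins 3–0.
Ana vs Chen: Ana wins 3–0.
Ana vs Dana: Ana wins 2–1.
Ana vs Eli: Ana wins 2–1.
Chen vs Dana: Dana wins 2–1.
Chen vs Eli: Eli wins 3–0.
Dana vs Eli: Eli wins 3–0.
No candidate beats all others: Gus beats Ana beats Ben beats Gus, a majority cycle.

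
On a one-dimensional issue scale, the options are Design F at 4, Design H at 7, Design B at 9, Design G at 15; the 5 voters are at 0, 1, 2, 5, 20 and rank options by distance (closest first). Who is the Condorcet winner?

With single-peaked preferences on a line, the Condorcet winner is the candidate closest to the median voter.
The median voter (position 2) is closest to Design F at 4.
Check: Design F vs Design B — voters closer to Design F: 4 of 5.

Design F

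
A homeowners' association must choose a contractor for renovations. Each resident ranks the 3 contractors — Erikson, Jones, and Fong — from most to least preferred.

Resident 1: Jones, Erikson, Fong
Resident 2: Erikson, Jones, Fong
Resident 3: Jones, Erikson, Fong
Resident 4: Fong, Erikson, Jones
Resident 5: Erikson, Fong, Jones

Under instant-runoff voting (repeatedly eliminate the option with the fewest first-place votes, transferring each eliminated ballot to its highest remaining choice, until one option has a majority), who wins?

Erikson

Round 1: Erikson 2, Jones 2, Fong 1. Fong has the fewest and is eliminated.
Round 2: Erikson 3, Jones 2. Erikson has a majority.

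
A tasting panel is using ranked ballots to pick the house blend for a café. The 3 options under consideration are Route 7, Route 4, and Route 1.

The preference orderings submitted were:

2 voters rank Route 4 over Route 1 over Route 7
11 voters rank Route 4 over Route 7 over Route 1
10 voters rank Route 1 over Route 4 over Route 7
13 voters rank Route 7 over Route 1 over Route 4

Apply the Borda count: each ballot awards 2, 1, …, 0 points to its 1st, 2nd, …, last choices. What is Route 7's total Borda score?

37

Borda scores:
  Route 7: 2·0 + 11·1 + 10·0 + 13·2 = 37
  Route 4: 2·2 + 11·2 + 10·1 + 13·0 = 36
  Route 1: 2·1 + 11·0 + 10·2 + 13·1 = 35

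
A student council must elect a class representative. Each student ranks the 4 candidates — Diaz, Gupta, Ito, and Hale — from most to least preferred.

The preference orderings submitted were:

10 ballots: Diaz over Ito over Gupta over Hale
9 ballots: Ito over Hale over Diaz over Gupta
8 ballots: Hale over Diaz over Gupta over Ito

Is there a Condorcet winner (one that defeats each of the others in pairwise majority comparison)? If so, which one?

There is no Condorcet winner

Head-to-head results (27 voters total):
Diaz vs Gupta: Diaz wins 27–0.
Diaz vs Ito: Diaz wins 18–9.
Diaz vs Hale: Hale wins 17–10.
Gupta vs Ito: Ito wins 19–8.
Gupta vs Hale: Hale wins 17–10.
Ito vs Hale: Ito wins 19–8.
No candidate beats all others: Diaz beats Ito beats Hale beats Diaz, a majority cycle.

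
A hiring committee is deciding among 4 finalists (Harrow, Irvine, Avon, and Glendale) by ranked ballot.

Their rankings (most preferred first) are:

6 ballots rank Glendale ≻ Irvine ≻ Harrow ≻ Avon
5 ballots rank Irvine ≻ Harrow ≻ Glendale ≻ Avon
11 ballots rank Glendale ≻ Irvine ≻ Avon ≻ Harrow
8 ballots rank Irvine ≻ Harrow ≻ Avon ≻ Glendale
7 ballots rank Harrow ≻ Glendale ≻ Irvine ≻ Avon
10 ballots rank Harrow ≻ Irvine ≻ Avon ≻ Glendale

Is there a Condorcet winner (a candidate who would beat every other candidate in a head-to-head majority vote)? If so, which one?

No Condorcet winner

Head-to-head results (47 voters total):
Harrow vs Irvine: Irvine wins 30–17.
Harrow vs Avon: Harrow wins 36–11.
Harrow vs Glendale: Harrow wins 30–17.
Irvine vs Avon: Irvine wins 47–0.
Irvine vs Glendale: Glendale wins 24–23.
Avon vs Glendale: Glendale wins 29–18.
No candidate beats all others: Harrow beats Glendale beats Irvine beats Harrow, a majority cycle.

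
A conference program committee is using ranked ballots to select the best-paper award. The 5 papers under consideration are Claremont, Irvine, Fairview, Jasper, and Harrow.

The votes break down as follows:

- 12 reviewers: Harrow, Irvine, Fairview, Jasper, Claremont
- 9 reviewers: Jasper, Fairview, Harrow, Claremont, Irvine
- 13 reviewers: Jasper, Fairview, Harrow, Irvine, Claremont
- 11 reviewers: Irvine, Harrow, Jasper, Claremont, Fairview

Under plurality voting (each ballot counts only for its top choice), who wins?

First-place vote totals:
  Claremont: 0
  Irvine: 11
  Fairview: 0
  Jasper: 22
  Harrow: 12
Jasper has the most first-place votes.

Jasper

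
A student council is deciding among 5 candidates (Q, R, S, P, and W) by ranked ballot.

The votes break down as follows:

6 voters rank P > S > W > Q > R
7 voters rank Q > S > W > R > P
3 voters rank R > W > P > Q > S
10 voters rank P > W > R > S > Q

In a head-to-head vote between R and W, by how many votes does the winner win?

Ballots ranking R above W: 3.
Ballots ranking W above R: 6+7+10 = 23.
W wins 23–3, a margin of 20.

20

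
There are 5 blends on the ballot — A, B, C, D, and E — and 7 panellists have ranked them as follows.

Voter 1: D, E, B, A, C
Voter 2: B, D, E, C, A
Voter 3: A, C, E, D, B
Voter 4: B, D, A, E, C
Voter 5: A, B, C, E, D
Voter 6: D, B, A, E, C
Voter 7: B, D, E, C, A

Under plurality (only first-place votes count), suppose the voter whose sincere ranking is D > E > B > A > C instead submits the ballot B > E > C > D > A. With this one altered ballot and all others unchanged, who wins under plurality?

First-place totals with the altered ballot: A 2, B 4, C 0, D 1, E 0.
The winner is unchanged: still B.

B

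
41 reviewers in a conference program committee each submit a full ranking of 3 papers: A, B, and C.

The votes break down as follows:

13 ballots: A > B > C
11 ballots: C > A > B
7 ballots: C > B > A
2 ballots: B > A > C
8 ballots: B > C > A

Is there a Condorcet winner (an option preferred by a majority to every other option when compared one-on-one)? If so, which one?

There is no Condorcet winner

Head-to-head results (41 voters total):
A vs B: A wins 24–17.
A vs C: C wins 26–15.
B vs C: B wins 23–18.
No candidate beats all others: A beats B beats C beats A, a majority cycle.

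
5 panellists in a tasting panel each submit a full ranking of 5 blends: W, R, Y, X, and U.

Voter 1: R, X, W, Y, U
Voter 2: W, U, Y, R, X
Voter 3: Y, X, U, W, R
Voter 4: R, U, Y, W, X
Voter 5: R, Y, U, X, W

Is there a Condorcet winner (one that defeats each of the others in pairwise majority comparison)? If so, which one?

Head-to-head results (5 voters total):
W vs R: R wins 3–2.
W vs Y: Y wins 3–2.
W vs X: X wins 3–2.
W vs U: U wins 3–2.
R vs Y: R wins 3–2.
R vs X: R wins 4–1.
R vs U: R wins 3–2.
Y vs X: Y wins 4–1.
Y vs U: Y wins 3–2.
X vs U: U wins 3–2.
R beats each rival — W (3–2), Y (3–2), X (4–1), U (3–2) — so R is the Condorcet winner.

R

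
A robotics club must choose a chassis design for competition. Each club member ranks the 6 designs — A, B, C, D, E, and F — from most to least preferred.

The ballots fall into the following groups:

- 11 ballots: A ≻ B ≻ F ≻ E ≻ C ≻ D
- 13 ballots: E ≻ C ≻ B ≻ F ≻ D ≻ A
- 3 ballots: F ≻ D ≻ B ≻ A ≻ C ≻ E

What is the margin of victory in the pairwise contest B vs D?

21

Ballots ranking B above D: 11+13 = 24.
Ballots ranking D above B: 3.
B wins 24–3, a margin of 21.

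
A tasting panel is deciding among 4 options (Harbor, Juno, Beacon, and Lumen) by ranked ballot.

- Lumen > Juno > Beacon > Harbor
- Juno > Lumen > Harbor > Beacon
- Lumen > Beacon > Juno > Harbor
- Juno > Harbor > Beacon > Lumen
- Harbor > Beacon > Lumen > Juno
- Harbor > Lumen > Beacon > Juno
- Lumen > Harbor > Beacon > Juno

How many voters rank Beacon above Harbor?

2

Ballots ranking Beacon above Harbor: 2.
Ballots ranking Harbor above Beacon: 5.
So 2 of 7 voters prefer Beacon to Harbor.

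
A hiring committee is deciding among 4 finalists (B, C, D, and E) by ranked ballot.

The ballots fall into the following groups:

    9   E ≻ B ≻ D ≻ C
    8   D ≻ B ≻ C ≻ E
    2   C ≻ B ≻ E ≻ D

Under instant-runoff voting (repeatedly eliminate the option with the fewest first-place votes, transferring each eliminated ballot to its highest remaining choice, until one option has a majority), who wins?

E

Round 1: E 9, D 8, C 2, B 0. B has the fewest and is eliminated.
Round 2: E 9, D 8, C 2. C has the fewest and is eliminated.
Round 3: E 11, D 8. E has a majority.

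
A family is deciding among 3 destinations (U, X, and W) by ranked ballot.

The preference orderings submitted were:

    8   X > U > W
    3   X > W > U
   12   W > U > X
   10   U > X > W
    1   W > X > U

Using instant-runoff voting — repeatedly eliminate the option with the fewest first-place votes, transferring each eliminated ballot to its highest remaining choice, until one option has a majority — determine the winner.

X

Round 1: W 13, X 11, U 10. U has the fewest and is eliminated.
Round 2: X 21, W 13. X has a majority.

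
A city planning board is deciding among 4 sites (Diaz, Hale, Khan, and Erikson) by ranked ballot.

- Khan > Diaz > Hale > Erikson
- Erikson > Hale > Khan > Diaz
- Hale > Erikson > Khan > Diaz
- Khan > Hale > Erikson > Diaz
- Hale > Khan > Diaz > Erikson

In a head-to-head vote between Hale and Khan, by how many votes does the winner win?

1

Ballots ranking Hale above Khan: 3.
Ballots ranking Khan above Hale: 2.
Hale wins 3–2, a margin of 1.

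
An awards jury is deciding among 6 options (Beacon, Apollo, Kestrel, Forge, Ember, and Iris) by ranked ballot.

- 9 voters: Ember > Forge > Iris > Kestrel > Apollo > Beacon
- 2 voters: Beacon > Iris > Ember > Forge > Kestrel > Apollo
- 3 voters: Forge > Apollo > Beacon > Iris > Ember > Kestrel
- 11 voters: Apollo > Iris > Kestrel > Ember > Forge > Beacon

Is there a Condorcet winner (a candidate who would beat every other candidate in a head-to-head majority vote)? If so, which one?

There is no Condorcet winner

Head-to-head results (25 voters total):
Beacon vs Apollo: Apollo wins 23–2.
Beacon vs Kestrel: Kestrel wins 20–5.
Beacon vs Forge: Forge wins 23–2.
Beacon vs Ember: Ember wins 20–5.
Beacon vs Iris: Iris wins 20–5.
Apollo vs Kestrel: Apollo wins 14–11.
Apollo vs Forge: Forge wins 14–11.
Apollo vs Ember: Apollo wins 14–11.
Apollo vs Iris: Apollo wins 14–11.
Kestrel vs Forge: Forge wins 14–11.
Kestrel vs Ember: Ember wins 14–11.
Kestrel vs Iris: Iris wins 25–0.
Forge vs Ember: Ember wins 22–3.
Forge vs Iris: Iris wins 13–12.
Ember vs Iris: Iris wins 16–9.
No candidate beats all others: Apollo beats Ember beats Forge beats Apollo, a majority cycle.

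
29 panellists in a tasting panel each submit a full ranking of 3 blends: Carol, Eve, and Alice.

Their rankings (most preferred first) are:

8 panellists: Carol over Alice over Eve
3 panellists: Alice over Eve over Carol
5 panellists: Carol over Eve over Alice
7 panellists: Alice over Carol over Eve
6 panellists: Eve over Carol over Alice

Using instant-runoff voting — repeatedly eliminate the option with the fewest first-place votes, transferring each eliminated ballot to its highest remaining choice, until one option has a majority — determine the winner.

Carol

Round 1: Carol 13, Alice 10, Eve 6. Eve has the fewest and is eliminated.
Round 2: Carol 19, Alice 10. Carol has a majority.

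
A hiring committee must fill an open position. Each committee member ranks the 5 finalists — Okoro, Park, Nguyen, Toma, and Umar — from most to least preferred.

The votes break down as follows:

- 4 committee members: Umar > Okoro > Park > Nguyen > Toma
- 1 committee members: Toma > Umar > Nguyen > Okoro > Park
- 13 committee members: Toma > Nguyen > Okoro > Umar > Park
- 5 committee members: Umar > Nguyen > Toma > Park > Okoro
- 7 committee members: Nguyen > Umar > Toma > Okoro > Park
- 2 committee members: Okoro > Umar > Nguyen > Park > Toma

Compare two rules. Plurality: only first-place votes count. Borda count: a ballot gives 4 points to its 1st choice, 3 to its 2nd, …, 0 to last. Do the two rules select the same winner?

No

Plurality first-place counts: Okoro 2, Park 0, Nguyen 7, Toma 14, Umar 9 → Toma.
Borda totals: Okoro 54, Park 15, Nguyen 92, Toma 80, Umar 79 → Nguyen.
The two rules disagree: plurality picks Toma, Borda picks Nguyen.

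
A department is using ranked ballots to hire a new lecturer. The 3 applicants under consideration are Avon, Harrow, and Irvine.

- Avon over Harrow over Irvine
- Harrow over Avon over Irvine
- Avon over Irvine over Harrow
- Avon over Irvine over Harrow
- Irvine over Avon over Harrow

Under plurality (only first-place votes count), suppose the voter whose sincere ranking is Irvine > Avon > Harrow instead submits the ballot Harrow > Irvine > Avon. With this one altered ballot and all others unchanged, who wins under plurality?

Avon

First-place totals with the altered ballot: Avon 3, Harrow 2, Irvine 0.
The winner is unchanged: still Avon.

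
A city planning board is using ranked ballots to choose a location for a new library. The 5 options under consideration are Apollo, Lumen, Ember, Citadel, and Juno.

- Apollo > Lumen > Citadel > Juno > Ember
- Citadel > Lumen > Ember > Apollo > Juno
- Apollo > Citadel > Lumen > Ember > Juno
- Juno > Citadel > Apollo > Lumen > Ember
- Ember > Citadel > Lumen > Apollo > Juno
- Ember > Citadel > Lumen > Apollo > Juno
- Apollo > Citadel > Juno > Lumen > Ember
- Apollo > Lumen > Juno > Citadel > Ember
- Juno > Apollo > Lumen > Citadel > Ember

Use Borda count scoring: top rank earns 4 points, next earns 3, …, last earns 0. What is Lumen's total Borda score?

Borda scores:
  Apollo: 4 + 1 + 4 + 2 + 1 + 1 + 4 + 4 + 3 = 24
  Lumen: 3 + 3 + 2 + 1 + 2 + 2 + 1 + 3 + 2 = 19
  Ember: 0 + 2 + 1 + 0 + 4 + 4 + 0 + 0 + 0 = 11
  Citadel: 2 + 4 + 3 + 3 + 3 + 3 + 3 + 1 + 1 = 23
  Juno: 1 + 0 + 0 + 4 + 0 + 0 + 2 + 2 + 4 = 13

19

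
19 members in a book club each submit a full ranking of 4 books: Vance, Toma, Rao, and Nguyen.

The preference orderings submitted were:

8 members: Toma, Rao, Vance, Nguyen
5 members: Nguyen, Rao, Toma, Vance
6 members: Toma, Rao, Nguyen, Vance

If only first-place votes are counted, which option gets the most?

First-place vote totals:
  Vance: 0
  Toma: 14
  Rao: 0
  Nguyen: 5
Toma has the most first-place votes.

Toma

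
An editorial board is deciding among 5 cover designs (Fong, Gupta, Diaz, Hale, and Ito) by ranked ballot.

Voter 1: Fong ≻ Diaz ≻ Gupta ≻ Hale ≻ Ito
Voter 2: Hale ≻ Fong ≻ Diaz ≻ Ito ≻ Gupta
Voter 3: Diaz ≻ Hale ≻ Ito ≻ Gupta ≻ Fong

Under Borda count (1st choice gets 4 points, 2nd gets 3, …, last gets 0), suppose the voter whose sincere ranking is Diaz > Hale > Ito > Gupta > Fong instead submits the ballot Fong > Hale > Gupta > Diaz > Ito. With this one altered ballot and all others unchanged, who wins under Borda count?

Borda totals with the altered ballot: Fong 11, Gupta 4, Diaz 6, Hale 8, Ito 1.
The switch changes the winner from Diaz to Fong.

Fong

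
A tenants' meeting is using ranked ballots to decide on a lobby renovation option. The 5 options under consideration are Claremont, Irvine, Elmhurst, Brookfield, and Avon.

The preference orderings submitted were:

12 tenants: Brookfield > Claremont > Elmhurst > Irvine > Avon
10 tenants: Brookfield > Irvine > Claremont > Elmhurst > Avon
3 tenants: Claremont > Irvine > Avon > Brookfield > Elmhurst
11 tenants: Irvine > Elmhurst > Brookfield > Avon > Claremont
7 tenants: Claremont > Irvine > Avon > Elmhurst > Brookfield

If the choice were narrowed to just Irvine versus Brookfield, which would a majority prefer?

Brookfield

Ballots ranking Irvine above Brookfield: 3+11+7 = 21.
Ballots ranking Brookfield above Irvine: 12+10 = 22.
Brookfield wins the head-to-head, 22–21.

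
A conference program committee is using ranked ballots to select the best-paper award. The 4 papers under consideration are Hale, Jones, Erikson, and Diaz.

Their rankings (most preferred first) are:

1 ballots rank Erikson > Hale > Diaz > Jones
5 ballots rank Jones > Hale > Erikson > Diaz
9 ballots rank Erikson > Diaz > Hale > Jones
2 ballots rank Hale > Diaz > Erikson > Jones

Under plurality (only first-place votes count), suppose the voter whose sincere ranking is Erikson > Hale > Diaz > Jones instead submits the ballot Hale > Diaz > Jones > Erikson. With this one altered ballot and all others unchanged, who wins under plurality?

First-place totals with the altered ballot: Hale 3, Jones 5, Erikson 9, Diaz 0.
The winner is unchanged: still Erikson.

Erikson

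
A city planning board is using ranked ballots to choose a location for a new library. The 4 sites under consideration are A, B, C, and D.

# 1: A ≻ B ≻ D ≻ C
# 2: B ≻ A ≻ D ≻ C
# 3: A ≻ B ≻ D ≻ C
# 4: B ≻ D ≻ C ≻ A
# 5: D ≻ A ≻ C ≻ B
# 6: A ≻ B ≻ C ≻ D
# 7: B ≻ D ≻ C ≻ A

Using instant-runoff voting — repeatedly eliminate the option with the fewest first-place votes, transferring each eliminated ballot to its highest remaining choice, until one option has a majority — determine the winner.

Round 1: A 3, B 3, D 1, C 0. C has the fewest and is eliminated.
Round 2: A 3, B 3, D 1. D has the fewest and is eliminated.
Round 3: A 4, B 3. A has a majority.

A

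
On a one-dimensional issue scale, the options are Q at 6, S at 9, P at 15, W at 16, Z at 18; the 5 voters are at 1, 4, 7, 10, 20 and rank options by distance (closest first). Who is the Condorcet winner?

With single-peaked preferences on a line, the Condorcet winner is the candidate closest to the median voter.
The median voter (position 7) is closest to Q at 6.
Check: Q vs W — voters closer to Q: 4 of 5.

Q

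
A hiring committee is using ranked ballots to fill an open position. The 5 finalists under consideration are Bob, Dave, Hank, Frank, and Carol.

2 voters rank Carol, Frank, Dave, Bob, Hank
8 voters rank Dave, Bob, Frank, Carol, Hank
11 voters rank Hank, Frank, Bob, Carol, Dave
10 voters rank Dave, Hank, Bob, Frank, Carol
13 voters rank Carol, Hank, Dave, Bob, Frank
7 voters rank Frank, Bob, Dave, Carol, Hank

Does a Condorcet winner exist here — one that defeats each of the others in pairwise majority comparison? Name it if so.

Head-to-head results (51 voters total):
Bob vs Dave: Dave wins 33–18.
Bob vs Hank: Hank wins 34–17.
Bob vs Frank: Bob wins 31–20.
Bob vs Carol: Bob wins 36–15.
Dave vs Hank: Dave wins 27–24.
Dave vs Frank: Dave wins 31–20.
Dave vs Carol: Carol wins 26–25.
Hank vs Frank: Hank wins 34–17.
Hank vs Carol: Carol wins 30–21.
Frank vs Carol: Frank wins 36–15.
No candidate beats all others: Bob beats Carol beats Dave beats Bob, a majority cycle.

None — there is no Condorcet winner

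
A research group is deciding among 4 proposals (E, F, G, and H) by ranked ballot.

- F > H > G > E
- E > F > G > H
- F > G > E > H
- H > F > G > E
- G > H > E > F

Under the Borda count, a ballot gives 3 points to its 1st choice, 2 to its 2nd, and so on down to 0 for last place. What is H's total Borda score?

Borda scores:
  E: 0 + 3 + 1 + 0 + 1 = 5
  F: 3 + 2 + 3 + 2 + 0 = 10
  G: 1 + 1 + 2 + 1 + 3 = 8
  H: 2 + 0 + 0 + 3 + 2 = 7

7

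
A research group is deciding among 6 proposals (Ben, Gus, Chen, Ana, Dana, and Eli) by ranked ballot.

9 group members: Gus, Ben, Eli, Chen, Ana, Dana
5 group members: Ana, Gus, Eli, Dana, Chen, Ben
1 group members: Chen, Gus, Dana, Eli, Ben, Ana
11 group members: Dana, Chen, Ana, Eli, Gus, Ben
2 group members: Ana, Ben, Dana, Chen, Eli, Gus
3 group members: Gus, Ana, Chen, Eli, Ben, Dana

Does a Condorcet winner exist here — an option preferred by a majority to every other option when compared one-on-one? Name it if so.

There is no Condorcet winner

Head-to-head results (31 voters total):
Ben vs Gus: Gus wins 29–2.
Ben vs Chen: Chen wins 20–11.
Ben vs Ana: Ana wins 21–10.
Ben vs Dana: Dana wins 17–14.
Ben vs Eli: Eli wins 20–11.
Gus vs Chen: Gus wins 17–14.
Gus vs Ana: Ana wins 18–13.
Gus vs Dana: Gus wins 18–13.
Gus vs Eli: Gus wins 18–13.
Chen vs Ana: Chen wins 21–10.
Chen vs Dana: Dana wins 18–13.
Chen vs Eli: Chen wins 17–14.
Ana vs Dana: Ana wins 19–12.
Ana vs Eli: Ana wins 21–10.
Dana vs Eli: Eli wins 17–14.
No candidate beats all others: Gus beats Chen beats Ana beats Gus, a majority cycle.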